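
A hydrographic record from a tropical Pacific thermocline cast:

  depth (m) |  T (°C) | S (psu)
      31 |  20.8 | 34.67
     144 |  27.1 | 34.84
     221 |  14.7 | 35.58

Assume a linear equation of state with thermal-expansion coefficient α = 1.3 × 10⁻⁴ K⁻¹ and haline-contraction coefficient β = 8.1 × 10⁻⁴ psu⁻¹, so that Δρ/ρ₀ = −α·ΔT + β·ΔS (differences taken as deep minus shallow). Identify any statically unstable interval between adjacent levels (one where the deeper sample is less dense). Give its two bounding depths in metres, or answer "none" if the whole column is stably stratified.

31–144 m

Evaluate Δρ/ρ₀ = −αΔT + βΔS across each adjacent pair:
  31–144 m: −αΔT+βΔS = −(1.3 × 10⁻⁴)(+6.3)+(8.1 × 10⁻⁴)(+0.17) = -6.8 × 10⁻⁴ → UNSTABLE
  144–221 m: −αΔT+βΔS = −(1.3 × 10⁻⁴)(-12.4)+(8.1 × 10⁻⁴)(+0.74) = 2.2 × 10⁻³ → stable
The 31–144 m interval has Δρ < 0: lighter water underlies denser water.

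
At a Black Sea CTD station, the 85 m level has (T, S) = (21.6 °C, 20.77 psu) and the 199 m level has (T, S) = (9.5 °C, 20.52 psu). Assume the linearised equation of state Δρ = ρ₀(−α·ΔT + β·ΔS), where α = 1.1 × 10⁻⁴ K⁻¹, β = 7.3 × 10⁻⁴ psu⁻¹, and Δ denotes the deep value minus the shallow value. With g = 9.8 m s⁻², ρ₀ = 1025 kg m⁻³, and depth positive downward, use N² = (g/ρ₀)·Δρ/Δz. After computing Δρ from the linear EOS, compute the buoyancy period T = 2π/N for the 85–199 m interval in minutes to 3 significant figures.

ΔT = -12.1 K, ΔS = -0.25 psu (deep − shallow).
Δρ/ρ₀ = −αΔT + βΔS = 1.331 × 10⁻³ − 1.825 × 10⁻⁴ = 1.1485 × 10⁻³, so Δρ ≈ 1.177 kg m⁻³.
N² = (g/ρ₀)·Δρ/Δz = g·(Δρ/ρ₀)/Δz = 9.8 × 1.1485 × 10⁻³ / 114 = 9.8731 × 10⁻⁵ s⁻².
N = √(9.8731 × 10⁻⁵) = 9.9363 × 10⁻³ rad s⁻¹ → T = 2π/N = 632.35 s = 10.539 min ≈ 10.5 min.

10.5 min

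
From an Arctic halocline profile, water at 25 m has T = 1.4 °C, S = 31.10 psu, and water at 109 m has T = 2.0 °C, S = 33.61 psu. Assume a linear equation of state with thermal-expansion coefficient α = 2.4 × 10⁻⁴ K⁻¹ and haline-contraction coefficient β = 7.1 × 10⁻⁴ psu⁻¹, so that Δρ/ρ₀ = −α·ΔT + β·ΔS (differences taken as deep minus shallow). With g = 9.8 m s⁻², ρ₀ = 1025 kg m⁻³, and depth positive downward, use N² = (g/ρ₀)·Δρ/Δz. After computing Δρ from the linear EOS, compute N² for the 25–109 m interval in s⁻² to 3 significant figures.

ΔT = +0.6 K, ΔS = +2.51 psu (deep − shallow).
Δρ/ρ₀ = −αΔT + βΔS = -1.44 × 10⁻⁴ + 1.7821 × 10⁻³ = 1.6381 × 10⁻³, so Δρ ≈ 1.679 kg m⁻³.
N² = (g/ρ₀)·Δρ/Δz = g·(Δρ/ρ₀)/Δz = 9.8 × 1.6381 × 10⁻³ / 84 = 1.9111 × 10⁻⁴ s⁻² ≈ 1.91 × 10⁻⁴ s⁻².

1.91 × 10⁻⁴ s⁻²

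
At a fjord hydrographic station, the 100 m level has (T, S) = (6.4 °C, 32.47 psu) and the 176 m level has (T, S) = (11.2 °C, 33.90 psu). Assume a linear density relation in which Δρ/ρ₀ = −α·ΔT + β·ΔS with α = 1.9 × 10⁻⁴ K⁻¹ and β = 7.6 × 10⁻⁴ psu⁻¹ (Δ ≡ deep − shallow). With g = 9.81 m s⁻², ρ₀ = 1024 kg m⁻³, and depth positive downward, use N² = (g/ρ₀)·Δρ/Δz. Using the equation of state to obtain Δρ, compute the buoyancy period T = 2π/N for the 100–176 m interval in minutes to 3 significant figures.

ΔT = +4.8 K, ΔS = +1.43 psu (deep − shallow).
Δρ/ρ₀ = −αΔT + βΔS = -9.12 × 10⁻⁴ + 1.0868 × 10⁻³ = 1.748 × 10⁻⁴, so Δρ ≈ 0.1790 kg m⁻³.
N² = (g/ρ₀)·Δρ/Δz = g·(Δρ/ρ₀)/Δz = 9.81 × 1.748 × 10⁻⁴ / 76 = 2.2563 × 10⁻⁵ s⁻².
N = √(2.2563 × 10⁻⁵) = 4.7501 × 10⁻³ rad s⁻¹ → T = 2π/N = 1.3227 × 10³ s = 22.045 min ≈ 22.0 min.

22.0 min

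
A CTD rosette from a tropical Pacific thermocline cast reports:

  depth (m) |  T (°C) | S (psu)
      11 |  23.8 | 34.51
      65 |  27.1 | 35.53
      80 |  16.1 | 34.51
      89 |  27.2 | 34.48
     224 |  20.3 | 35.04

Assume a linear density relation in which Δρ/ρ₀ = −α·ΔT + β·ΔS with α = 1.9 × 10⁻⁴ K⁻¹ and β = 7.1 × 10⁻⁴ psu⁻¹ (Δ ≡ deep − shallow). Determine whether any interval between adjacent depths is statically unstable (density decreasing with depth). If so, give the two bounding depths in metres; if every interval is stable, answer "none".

80–89 m

Evaluate Δρ/ρ₀ = −αΔT + βΔS across each adjacent pair:
  11–65 m: −αΔT+βΔS = −(1.9 × 10⁻⁴)(+3.3)+(7.1 × 10⁻⁴)(+1.02) = 9.7 × 10⁻⁵ → stable
  65–80 m: −αΔT+βΔS = −(1.9 × 10⁻⁴)(-11.0)+(7.1 × 10⁻⁴)(-1.02) = 1.4 × 10⁻³ → stable
  80–89 m: −αΔT+βΔS = −(1.9 × 10⁻⁴)(+11.1)+(7.1 × 10⁻⁴)(-0.03) = -2.1 × 10⁻³ → UNSTABLE
  89–224 m: −αΔT+βΔS = −(1.9 × 10⁻⁴)(-6.9)+(7.1 × 10⁻⁴)(+0.56) = 1.7 × 10⁻³ → stable
The 80–89 m interval has Δρ < 0: lighter water underlies denser water.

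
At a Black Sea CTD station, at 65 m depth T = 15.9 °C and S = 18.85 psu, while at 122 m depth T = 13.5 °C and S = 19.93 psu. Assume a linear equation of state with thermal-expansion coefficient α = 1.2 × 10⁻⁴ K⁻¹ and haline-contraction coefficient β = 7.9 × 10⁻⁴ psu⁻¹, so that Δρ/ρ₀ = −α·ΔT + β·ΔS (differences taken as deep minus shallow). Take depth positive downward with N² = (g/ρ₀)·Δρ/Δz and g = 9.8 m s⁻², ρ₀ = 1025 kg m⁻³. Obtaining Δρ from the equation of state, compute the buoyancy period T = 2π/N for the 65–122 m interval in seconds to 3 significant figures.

449 s

ΔT = -2.4 K, ΔS = +1.08 psu (deep − shallow).
Δρ/ρ₀ = −αΔT + βΔS = 2.88 × 10⁻⁴ + 8.532 × 10⁻⁴ = 1.1412 × 10⁻³, so Δρ ≈ 1.170 kg m⁻³.
N² = (g/ρ₀)·Δρ/Δz = g·(Δρ/ρ₀)/Δz = 9.8 × 1.1412 × 10⁻³ / 57 = 1.9621 × 10⁻⁴ s⁻².
N = √(1.9621 × 10⁻⁴) = 0.014007 rad s⁻¹ → T = 2π/N = 448.57 s ≈ 449 s.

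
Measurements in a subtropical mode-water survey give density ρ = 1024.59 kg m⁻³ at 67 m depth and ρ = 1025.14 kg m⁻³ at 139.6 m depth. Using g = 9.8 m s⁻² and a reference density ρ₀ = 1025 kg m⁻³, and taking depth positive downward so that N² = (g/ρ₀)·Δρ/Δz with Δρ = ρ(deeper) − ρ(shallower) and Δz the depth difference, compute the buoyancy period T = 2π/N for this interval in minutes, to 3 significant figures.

12.3 min

Δρ = 1025.14 − 1024.59 = 0.55 kg m⁻³ over Δz = 139.6 − 67 = 72.6 m.
N² = (9.8/1025) × (0.55/72.6) = 7.2432 × 10⁻⁵ s⁻².
N = √(7.2432 × 10⁻⁵) = 8.5107 × 10⁻³ rad s⁻¹, so T = 2π/N = 738.27 s = 12.304 min ≈ 12.3 min.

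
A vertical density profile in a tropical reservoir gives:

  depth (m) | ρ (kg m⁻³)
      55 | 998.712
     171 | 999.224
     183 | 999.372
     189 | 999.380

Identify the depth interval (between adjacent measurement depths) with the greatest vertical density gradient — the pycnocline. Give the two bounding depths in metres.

171–183 m

Compute the density gradient over each adjacent pair:
  55–171 m: Δρ/Δz = 0.512/116 = 4.4 × 10⁻³ kg m⁻⁴
  171–183 m: Δρ/Δz = 0.148/12 = 0.012 kg m⁻⁴
  183–189 m: Δρ/Δz = 0.008/6 = 1.3 × 10⁻³ kg m⁻⁴
The largest gradient is in the 171–183 m interval — the pycnocline.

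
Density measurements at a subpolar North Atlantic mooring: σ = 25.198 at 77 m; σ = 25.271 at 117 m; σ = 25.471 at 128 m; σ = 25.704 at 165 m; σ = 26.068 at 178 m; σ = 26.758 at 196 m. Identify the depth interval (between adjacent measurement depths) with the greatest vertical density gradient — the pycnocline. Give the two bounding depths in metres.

Compute the density gradient over each adjacent pair:
  77–117 m: Δρ/Δz = 0.073/40 = 1.8 × 10⁻³ kg m⁻⁴
  117–128 m: Δρ/Δz = 0.200/11 = 0.018 kg m⁻⁴
  128–165 m: Δρ/Δz = 0.233/37 = 6.3 × 10⁻³ kg m⁻⁴
  165–178 m: Δρ/Δz = 0.364/13 = 0.028 kg m⁻⁴
  178–196 m: Δρ/Δz = 0.690/18 = 0.038 kg m⁻⁴
The largest gradient is in the 178–196 m interval — the pycnocline.

178–196 m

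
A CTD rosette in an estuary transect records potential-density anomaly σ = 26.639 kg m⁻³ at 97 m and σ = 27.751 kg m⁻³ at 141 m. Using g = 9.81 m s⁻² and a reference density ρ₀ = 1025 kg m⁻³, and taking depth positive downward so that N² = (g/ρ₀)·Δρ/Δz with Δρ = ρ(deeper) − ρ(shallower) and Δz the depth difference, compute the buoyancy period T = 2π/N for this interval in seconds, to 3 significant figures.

404 s

Δρ = 1027.751 − 1026.639 = 1.112 kg m⁻³ over Δz = 141 − 97 = 44 m.
N² = (9.81/1025) × (1.112/44) = 2.4188 × 10⁻⁴ s⁻².
N = √(2.4188 × 10⁻⁴) = 0.015552 rad s⁻¹, so T = 2π/N = 404.01 s ≈ 404 s.
Since Δρ > 0 the layer is stably stratified.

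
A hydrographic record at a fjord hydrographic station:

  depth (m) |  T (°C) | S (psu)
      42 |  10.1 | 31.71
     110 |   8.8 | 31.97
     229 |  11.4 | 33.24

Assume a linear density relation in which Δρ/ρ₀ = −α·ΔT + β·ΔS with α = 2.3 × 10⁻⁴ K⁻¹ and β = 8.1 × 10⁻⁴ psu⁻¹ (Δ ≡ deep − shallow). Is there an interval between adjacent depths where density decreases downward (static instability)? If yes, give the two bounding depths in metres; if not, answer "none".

Evaluate Δρ/ρ₀ = −αΔT + βΔS across each adjacent pair:
  42–110 m: −αΔT+βΔS = −(2.3 × 10⁻⁴)(-1.3)+(8.1 × 10⁻⁴)(+0.26) = 5.1 × 10⁻⁴ → stable
  110–229 m: −αΔT+βΔS = −(2.3 × 10⁻⁴)(+2.6)+(8.1 × 10⁻⁴)(+1.27) = 4.3 × 10⁻⁴ → stable
Every interval has Δρ > 0: the column is stably stratified throughout.

none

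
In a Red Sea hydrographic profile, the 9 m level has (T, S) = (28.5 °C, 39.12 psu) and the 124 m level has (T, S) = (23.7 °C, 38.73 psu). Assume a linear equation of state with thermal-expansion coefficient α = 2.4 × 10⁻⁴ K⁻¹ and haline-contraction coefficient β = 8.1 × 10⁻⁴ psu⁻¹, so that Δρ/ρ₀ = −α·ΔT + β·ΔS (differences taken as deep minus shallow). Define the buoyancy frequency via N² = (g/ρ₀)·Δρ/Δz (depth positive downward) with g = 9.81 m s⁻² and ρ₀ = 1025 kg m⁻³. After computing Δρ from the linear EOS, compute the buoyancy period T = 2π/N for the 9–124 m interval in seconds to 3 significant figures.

744 s

ΔT = -4.8 K, ΔS = -0.39 psu (deep − shallow).
Δρ/ρ₀ = −αΔT + βΔS = 1.152 × 10⁻³ − 3.159 × 10⁻⁴ = 8.361 × 10⁻⁴, so Δρ ≈ 0.8570 kg m⁻³.
N² = (g/ρ₀)·Δρ/Δz = g·(Δρ/ρ₀)/Δz = 9.81 × 8.361 × 10⁻⁴ / 115 = 7.1323 × 10⁻⁵ s⁻².
N = √(7.1323 × 10⁻⁵) = 8.4453 × 10⁻³ rad s⁻¹ → T = 2π/N = 743.99 s ≈ 744 s.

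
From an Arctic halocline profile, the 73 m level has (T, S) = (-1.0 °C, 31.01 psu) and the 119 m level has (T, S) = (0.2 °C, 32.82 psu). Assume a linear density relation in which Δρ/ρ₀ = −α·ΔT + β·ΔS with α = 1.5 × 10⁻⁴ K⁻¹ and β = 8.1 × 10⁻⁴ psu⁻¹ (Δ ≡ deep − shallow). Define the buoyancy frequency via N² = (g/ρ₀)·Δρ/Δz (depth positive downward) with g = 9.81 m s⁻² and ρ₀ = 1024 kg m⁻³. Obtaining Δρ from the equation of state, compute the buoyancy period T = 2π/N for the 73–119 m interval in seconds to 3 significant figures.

379 s

ΔT = +1.2 K, ΔS = +1.81 psu (deep − shallow).
Δρ/ρ₀ = −αΔT + βΔS = -1.80 × 10⁻⁴ + 1.4661 × 10⁻³ = 1.2861 × 10⁻³, so Δρ ≈ 1.317 kg m⁻³.
N² = (g/ρ₀)·Δρ/Δz = g·(Δρ/ρ₀)/Δz = 9.81 × 1.2861 × 10⁻³ / 46 = 2.7427 × 10⁻⁴ s⁻².
N = √(2.7427 × 10⁻⁴) = 0.016561 rad s⁻¹ → T = 2π/N = 379.40 s ≈ 379 s.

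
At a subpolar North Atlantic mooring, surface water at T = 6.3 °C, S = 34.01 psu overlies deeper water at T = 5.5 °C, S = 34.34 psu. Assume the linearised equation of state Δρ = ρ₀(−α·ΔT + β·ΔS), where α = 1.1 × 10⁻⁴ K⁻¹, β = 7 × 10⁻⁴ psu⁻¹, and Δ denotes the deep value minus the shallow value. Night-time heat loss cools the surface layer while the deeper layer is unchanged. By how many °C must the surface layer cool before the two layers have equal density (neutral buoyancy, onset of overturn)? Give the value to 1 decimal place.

2.9 °C

Neutral buoyancy requires Δρ = 0, i.e. −α(T_deep − T_surf′) + β(S_deep − S_surf) = 0.
T_surf′ = T_deep − (β/α)·ΔS = 5.5 − (7 × 10⁻⁴/1.1 × 10⁻⁴)·(+0.33) = 3.400 °C.
Cooling required: 6.3 − (3.400) = 2.900 °C.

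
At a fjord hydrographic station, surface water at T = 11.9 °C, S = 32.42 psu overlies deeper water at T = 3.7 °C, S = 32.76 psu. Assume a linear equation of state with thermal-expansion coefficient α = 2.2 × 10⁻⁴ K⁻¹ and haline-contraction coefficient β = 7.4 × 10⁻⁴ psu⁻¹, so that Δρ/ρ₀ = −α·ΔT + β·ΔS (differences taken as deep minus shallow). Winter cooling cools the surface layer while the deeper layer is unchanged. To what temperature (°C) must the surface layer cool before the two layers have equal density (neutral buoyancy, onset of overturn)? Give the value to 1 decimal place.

Neutral buoyancy requires Δρ = 0, i.e. −α(T_deep − T_surf′) + β(S_deep − S_surf) = 0.
T_surf′ = T_deep − (β/α)·ΔS = 3.7 − (7.4 × 10⁻⁴/2.2 × 10⁻⁴)·(+0.34) = 2.556 °C.
Cooling required: 11.9 − (2.556) = 9.344 °C.

2.6 °C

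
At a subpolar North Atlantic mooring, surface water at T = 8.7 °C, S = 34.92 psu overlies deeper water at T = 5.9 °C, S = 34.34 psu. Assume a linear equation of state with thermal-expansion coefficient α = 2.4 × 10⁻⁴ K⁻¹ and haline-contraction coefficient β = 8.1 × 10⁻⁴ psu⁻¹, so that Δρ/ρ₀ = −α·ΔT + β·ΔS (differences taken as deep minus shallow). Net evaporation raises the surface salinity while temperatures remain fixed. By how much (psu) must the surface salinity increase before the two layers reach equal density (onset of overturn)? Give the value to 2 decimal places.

Neutral buoyancy requires −α(T_deep − T_surf) + β(S_deep − S_surf′) = 0.
S_surf′ = S_deep − (α/β)·ΔT = 34.34 − (2.4 × 10⁻⁴/8.1 × 10⁻⁴)·(-2.8) = 35.1696 psu.
Increase required: 35.1696 − 34.92 = 0.2496 psu.

0.25 psu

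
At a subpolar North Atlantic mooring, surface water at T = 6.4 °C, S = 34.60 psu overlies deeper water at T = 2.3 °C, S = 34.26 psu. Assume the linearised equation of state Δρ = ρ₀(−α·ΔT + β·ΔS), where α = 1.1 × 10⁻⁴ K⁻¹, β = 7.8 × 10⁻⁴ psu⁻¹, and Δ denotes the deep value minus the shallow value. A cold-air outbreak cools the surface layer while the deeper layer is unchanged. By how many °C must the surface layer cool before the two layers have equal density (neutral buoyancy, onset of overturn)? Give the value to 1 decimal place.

1.7 °C

Neutral buoyancy requires Δρ = 0, i.e. −α(T_deep − T_surf′) + β(S_deep − S_surf) = 0.
T_surf′ = T_deep − (β/α)·ΔS = 2.3 − (7.8 × 10⁻⁴/1.1 × 10⁻⁴)·(-0.34) = 4.711 °C.
Cooling required: 6.4 − (4.711) = 1.689 °C.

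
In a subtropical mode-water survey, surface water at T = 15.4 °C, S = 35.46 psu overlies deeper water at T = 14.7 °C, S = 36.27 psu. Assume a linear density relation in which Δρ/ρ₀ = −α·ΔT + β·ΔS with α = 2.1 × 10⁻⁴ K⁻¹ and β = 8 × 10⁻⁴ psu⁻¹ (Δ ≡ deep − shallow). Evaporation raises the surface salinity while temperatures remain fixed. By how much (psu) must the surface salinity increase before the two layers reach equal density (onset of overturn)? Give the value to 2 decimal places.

Neutral buoyancy requires −α(T_deep − T_surf) + β(S_deep − S_surf′) = 0.
S_surf′ = S_deep − (α/β)·ΔT = 36.27 − (2.1 × 10⁻⁴/8 × 10⁻⁴)·(-0.7) = 36.4538 psu.
Increase required: 36.4538 − 35.46 = 0.9938 psu.

0.99 psu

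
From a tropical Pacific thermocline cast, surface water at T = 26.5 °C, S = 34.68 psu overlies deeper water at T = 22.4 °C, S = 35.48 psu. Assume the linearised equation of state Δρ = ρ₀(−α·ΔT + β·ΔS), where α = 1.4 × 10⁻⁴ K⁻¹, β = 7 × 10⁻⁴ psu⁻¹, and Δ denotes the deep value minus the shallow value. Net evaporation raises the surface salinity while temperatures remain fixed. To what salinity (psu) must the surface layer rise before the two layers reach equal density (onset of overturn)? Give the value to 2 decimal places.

36.30 psu

Neutral buoyancy requires −α(T_deep − T_surf) + β(S_deep − S_surf′) = 0.
S_surf′ = S_deep − (α/β)·ΔT = 35.48 − (1.4 × 10⁻⁴/7 × 10⁻⁴)·(-4.1) = 36.3000 psu.
Increase required: 36.3000 − 34.68 = 1.6200 psu.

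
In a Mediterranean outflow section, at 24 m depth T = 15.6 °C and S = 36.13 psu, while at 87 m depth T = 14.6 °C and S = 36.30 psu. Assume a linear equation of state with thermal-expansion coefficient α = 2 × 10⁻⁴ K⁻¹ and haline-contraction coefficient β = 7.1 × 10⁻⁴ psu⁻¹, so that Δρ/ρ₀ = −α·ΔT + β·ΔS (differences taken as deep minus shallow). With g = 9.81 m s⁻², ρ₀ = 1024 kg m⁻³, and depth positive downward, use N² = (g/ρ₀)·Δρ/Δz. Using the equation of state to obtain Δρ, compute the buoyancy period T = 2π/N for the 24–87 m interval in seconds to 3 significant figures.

ΔT = -1.0 K, ΔS = +0.17 psu (deep − shallow).
Δρ/ρ₀ = −αΔT + βΔS = 2.00 × 10⁻⁴ + 1.207 × 10⁻⁴ = 3.207 × 10⁻⁴, so Δρ ≈ 0.3284 kg m⁻³.
N² = (g/ρ₀)·Δρ/Δz = g·(Δρ/ρ₀)/Δz = 9.81 × 3.207 × 10⁻⁴ / 63 = 4.9938 × 10⁻⁵ s⁻².
N = √(4.9938 × 10⁻⁵) = 7.0667 × 10⁻³ rad s⁻¹ → T = 2π/N = 889.13 s ≈ 889 s.

889 s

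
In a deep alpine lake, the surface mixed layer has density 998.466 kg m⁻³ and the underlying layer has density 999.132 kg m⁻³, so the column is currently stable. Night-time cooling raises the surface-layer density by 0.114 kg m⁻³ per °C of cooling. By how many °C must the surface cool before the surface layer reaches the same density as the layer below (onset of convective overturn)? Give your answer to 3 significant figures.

Density deficit of the surface layer: 999.132 − 998.466 = 0.666 kg m⁻³.
Required change = 0.666 / 0.114 = 5.84 °C.

5.84 °C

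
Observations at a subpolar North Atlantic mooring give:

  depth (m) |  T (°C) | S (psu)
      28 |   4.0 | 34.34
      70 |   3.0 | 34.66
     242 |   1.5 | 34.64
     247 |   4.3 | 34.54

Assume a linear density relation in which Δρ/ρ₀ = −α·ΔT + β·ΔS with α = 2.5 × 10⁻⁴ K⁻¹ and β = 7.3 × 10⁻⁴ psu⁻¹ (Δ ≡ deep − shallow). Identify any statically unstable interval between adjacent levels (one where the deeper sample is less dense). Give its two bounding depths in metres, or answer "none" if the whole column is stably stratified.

Evaluate Δρ/ρ₀ = −αΔT + βΔS across each adjacent pair:
  28–70 m: −αΔT+βΔS = −(2.5 × 10⁻⁴)(-1.0)+(7.3 × 10⁻⁴)(+0.32) = 4.8 × 10⁻⁴ → stable
  70–242 m: −αΔT+βΔS = −(2.5 × 10⁻⁴)(-1.5)+(7.3 × 10⁻⁴)(-0.02) = 3.6 × 10⁻⁴ → stable
  242–247 m: −αΔT+βΔS = −(2.5 × 10⁻⁴)(+2.8)+(7.3 × 10⁻⁴)(-0.10) = -7.7 × 10⁻⁴ → UNSTABLE
The 242–247 m interval has Δρ < 0: lighter water underlies denser water.

242–247 m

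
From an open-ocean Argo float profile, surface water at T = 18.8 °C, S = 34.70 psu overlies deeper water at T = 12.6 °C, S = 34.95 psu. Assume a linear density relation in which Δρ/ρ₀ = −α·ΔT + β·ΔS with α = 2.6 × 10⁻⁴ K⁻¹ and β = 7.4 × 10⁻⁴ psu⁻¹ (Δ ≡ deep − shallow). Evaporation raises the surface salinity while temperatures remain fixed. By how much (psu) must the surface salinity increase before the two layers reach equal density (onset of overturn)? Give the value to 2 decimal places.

2.43 psu

Neutral buoyancy requires −α(T_deep − T_surf) + β(S_deep − S_surf′) = 0.
S_surf′ = S_deep − (α/β)·ΔT = 34.95 − (2.6 × 10⁻⁴/7.4 × 10⁻⁴)·(-6.2) = 37.1284 psu.
Increase required: 37.1284 − 34.70 = 2.4284 psu.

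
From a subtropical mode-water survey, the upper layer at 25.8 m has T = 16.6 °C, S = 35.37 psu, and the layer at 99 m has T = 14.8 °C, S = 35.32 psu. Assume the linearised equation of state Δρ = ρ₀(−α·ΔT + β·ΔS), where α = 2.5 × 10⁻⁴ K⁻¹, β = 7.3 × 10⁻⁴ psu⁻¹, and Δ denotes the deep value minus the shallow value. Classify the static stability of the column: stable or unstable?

ΔT = 14.8 − 16.6 = -1.8 K and ΔS = 35.32 − 35.37 = -0.05 psu (deep − shallow).
−αΔT = 4.50 × 10⁻⁴; βΔS = -3.65 × 10⁻⁵; sum Δρ/ρ₀ = 4.135 × 10⁻⁴.
Δρ/ρ₀ > 0, so Δρ > 0: deeper water is denser → statically stable.

stable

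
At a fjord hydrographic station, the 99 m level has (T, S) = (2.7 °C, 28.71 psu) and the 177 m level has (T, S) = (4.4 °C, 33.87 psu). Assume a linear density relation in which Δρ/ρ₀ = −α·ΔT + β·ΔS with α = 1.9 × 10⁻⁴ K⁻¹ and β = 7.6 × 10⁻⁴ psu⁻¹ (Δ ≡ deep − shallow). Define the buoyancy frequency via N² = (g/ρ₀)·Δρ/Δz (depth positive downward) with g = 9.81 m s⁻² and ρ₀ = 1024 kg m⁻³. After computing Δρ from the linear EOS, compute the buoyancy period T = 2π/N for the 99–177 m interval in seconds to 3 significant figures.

ΔT = +1.7 K, ΔS = +5.16 psu (deep − shallow).
Δρ/ρ₀ = −αΔT + βΔS = -3.23 × 10⁻⁴ + 3.9216 × 10⁻³ = 3.5986 × 10⁻³, so Δρ ≈ 3.685 kg m⁻³.
N² = (g/ρ₀)·Δρ/Δz = g·(Δρ/ρ₀)/Δz = 9.81 × 3.5986 × 10⁻³ / 78 = 4.5259 × 10⁻⁴ s⁻².
N = √(4.5259 × 10⁻⁴) = 0.021274 rad s⁻¹ → T = 2π/N = 295.35 s ≈ 295 s.

295 s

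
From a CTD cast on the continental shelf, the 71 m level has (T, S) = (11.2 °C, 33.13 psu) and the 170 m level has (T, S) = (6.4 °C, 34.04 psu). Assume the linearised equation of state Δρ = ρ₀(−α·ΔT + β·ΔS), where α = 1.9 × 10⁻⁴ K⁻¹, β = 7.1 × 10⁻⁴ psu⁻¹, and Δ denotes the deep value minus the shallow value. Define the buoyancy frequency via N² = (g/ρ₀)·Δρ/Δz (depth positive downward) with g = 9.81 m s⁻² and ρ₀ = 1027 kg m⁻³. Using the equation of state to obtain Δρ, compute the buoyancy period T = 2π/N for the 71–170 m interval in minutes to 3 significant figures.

8.43 min

ΔT = -4.8 K, ΔS = +0.91 psu (deep − shallow).
Δρ/ρ₀ = −αΔT + βΔS = 9.12 × 10⁻⁴ + 6.461 × 10⁻⁴ = 1.5581 × 10⁻³, so Δρ ≈ 1.600 kg m⁻³.
N² = (g/ρ₀)·Δρ/Δz = g·(Δρ/ρ₀)/Δz = 9.81 × 1.5581 × 10⁻³ / 99 = 1.5439 × 10⁻⁴ s⁻².
N = √(1.5439 × 10⁻⁴) = 0.012425 rad s⁻¹ → T = 2π/N = 505.69 s = 8.4282 min ≈ 8.43 min.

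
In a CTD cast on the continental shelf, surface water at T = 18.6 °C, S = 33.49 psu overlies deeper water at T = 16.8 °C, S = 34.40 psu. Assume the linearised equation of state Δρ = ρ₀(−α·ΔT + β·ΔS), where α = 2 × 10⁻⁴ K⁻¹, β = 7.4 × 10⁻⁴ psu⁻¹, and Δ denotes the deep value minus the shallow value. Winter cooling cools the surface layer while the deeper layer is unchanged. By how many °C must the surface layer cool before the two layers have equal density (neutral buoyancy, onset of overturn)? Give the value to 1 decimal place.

5.2 °C

Neutral buoyancy requires Δρ = 0, i.e. −α(T_deep − T_surf′) + β(S_deep − S_surf) = 0.
T_surf′ = T_deep − (β/α)·ΔS = 16.8 − (7.4 × 10⁻⁴/2 × 10⁻⁴)·(+0.91) = 13.433 °C.
Cooling required: 18.6 − (13.433) = 5.167 °C.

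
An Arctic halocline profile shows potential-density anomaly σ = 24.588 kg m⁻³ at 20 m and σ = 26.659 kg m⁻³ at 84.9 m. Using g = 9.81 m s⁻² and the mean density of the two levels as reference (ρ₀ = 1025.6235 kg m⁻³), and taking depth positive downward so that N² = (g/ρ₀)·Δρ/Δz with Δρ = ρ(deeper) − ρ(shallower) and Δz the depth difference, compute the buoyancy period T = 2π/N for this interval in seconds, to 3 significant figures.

Δρ = 1026.659 − 1024.588 = 2.071 kg m⁻³ over Δz = 84.9 − 20 = 64.9 m.
N² = (9.81/1025.6235) × (2.071/64.9) = 3.0522 × 10⁻⁴ s⁻².
N = √(3.0522 × 10⁻⁴) = 0.017471 rad s⁻¹, so T = 2π/N = 359.64 s ≈ 360 s.

360 s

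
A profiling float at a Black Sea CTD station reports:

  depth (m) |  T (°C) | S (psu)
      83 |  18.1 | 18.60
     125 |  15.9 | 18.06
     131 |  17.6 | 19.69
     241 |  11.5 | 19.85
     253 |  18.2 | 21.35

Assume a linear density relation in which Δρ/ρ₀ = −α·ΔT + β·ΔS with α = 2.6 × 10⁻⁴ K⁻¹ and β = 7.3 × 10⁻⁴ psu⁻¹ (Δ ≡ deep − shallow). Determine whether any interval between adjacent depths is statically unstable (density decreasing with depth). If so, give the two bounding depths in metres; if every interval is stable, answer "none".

241–253 m

Evaluate Δρ/ρ₀ = −αΔT + βΔS across each adjacent pair:
  83–125 m: −αΔT+βΔS = −(2.6 × 10⁻⁴)(-2.2)+(7.3 × 10⁻⁴)(-0.54) = 1.8 × 10⁻⁴ → stable
  125–131 m: −αΔT+βΔS = −(2.6 × 10⁻⁴)(+1.7)+(7.3 × 10⁻⁴)(+1.63) = 7.5 × 10⁻⁴ → stable
  131–241 m: −αΔT+βΔS = −(2.6 × 10⁻⁴)(-6.1)+(7.3 × 10⁻⁴)(+0.16) = 1.7 × 10⁻³ → stable
  241–253 m: −αΔT+βΔS = −(2.6 × 10⁻⁴)(+6.7)+(7.3 × 10⁻⁴)(+1.50) = -6.5 × 10⁻⁴ → UNSTABLE
The 241–253 m interval has Δρ < 0: lighter water underlies denser water.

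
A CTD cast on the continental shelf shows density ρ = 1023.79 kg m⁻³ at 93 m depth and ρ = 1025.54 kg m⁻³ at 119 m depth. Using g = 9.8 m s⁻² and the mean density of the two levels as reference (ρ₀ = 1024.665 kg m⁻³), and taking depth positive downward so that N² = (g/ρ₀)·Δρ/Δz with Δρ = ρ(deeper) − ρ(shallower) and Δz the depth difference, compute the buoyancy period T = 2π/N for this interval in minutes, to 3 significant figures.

4.13 min

Δρ = 1025.54 − 1023.79 = 1.75 kg m⁻³ over Δz = 119 − 93 = 26 m.
N² = (9.8/1024.665) × (1.75/26) = 6.4374 × 10⁻⁴ s⁻².
N = √(6.4374 × 10⁻⁴) = 0.025372 rad s⁻¹, so T = 2π/N = 247.64 s = 4.1273 min ≈ 4.13 min.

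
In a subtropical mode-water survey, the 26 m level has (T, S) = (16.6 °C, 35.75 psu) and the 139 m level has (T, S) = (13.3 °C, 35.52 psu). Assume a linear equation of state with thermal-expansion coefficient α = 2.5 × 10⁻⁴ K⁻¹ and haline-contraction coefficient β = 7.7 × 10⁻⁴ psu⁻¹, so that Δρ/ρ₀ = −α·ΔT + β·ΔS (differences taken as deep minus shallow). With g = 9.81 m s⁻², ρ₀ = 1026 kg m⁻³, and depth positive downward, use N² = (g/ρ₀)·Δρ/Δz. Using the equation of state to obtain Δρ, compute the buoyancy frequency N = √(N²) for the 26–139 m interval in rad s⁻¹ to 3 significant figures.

7.50 × 10⁻³ rad s⁻¹

ΔT = -3.3 K, ΔS = -0.23 psu (deep − shallow).
Δρ/ρ₀ = −αΔT + βΔS = 8.25 × 10⁻⁴ − 1.771 × 10⁻⁴ = 6.479 × 10⁻⁴, so Δρ ≈ 0.6647 kg m⁻³.
N² = (g/ρ₀)·Δρ/Δz = g·(Δρ/ρ₀)/Δz = 9.81 × 6.479 × 10⁻⁴ / 113 = 5.6247 × 10⁻⁵ s⁻².
N = √(5.6247 × 10⁻⁵) = 7.4998 × 10⁻³ rad s⁻¹ ≈ 7.50 × 10⁻³ rad s⁻¹.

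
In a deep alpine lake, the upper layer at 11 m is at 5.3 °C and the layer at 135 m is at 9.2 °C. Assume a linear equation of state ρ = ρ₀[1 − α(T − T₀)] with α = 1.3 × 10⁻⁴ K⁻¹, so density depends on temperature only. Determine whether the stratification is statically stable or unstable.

unstable

ΔT = 9.2 − 5.3 = +3.9 K, so Δρ/ρ₀ = −αΔT = -5.07 × 10⁻⁴.
Δρ/ρ₀ < 0, so Δρ < 0: deeper water is lighter → statically unstable; the column would overturn.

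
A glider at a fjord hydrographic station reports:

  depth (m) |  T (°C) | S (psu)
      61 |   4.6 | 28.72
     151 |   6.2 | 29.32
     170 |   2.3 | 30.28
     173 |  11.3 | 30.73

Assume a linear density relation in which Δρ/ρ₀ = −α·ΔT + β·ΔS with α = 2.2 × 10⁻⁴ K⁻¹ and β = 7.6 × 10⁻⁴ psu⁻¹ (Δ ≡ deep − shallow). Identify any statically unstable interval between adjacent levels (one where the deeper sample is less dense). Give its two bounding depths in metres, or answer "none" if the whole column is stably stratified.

170–173 m

Evaluate Δρ/ρ₀ = −αΔT + βΔS across each adjacent pair:
  61–151 m: −αΔT+βΔS = −(2.2 × 10⁻⁴)(+1.6)+(7.6 × 10⁻⁴)(+0.60) = 1.0 × 10⁻⁴ → stable
  151–170 m: −αΔT+βΔS = −(2.2 × 10⁻⁴)(-3.9)+(7.6 × 10⁻⁴)(+0.96) = 1.6 × 10⁻³ → stable
  170–173 m: −αΔT+βΔS = −(2.2 × 10⁻⁴)(+9.0)+(7.6 × 10⁻⁴)(+0.45) = -1.6 × 10⁻³ → UNSTABLE
The 170–173 m interval has Δρ < 0: lighter water underlies denser water.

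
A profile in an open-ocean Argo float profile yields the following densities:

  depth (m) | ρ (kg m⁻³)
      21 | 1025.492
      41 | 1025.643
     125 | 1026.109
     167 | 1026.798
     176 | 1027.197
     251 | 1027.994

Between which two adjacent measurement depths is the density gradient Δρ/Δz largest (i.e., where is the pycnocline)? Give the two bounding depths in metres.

Compute the density gradient over each adjacent pair:
  21–41 m: Δρ/Δz = 0.151/20 = 7.5 × 10⁻³ kg m⁻⁴
  41–125 m: Δρ/Δz = 0.466/84 = 5.5 × 10⁻³ kg m⁻⁴
  125–167 m: Δρ/Δz = 0.689/42 = 0.016 kg m⁻⁴
  167–176 m: Δρ/Δz = 0.399/9 = 0.044 kg m⁻⁴
  176–251 m: Δρ/Δz = 0.797/75 = 0.011 kg m⁻⁴
The largest gradient is in the 167–176 m interval — the pycnocline.

167–176 m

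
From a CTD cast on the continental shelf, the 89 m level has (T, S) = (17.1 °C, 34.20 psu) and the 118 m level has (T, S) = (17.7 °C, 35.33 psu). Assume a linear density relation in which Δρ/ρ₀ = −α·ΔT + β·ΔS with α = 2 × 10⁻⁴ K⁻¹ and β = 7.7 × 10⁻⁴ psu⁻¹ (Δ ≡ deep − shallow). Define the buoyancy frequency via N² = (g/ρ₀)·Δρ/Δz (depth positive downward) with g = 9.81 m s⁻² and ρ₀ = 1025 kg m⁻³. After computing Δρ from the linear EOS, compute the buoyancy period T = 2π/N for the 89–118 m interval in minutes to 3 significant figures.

6.57 min

ΔT = +0.6 K, ΔS = +1.13 psu (deep − shallow).
Δρ/ρ₀ = −αΔT + βΔS = -1.20 × 10⁻⁴ + 8.701 × 10⁻⁴ = 7.501 × 10⁻⁴, so Δρ ≈ 0.7689 kg m⁻³.
N² = (g/ρ₀)·Δρ/Δz = g·(Δρ/ρ₀)/Δz = 9.81 × 7.501 × 10⁻⁴ / 29 = 2.5374 × 10⁻⁴ s⁻².
N = √(2.5374 × 10⁻⁴) = 0.015929 rad s⁻¹ → T = 2π/N = 394.45 s = 6.5742 min ≈ 6.57 min.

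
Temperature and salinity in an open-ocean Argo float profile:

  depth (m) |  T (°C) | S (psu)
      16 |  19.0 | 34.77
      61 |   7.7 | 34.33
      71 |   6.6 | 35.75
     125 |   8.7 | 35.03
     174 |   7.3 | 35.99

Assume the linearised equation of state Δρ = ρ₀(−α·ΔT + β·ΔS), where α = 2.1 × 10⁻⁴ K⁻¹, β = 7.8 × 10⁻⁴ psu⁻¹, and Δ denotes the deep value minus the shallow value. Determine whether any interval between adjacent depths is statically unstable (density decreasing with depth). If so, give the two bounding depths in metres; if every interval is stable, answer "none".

Evaluate Δρ/ρ₀ = −αΔT + βΔS across each adjacent pair:
  16–61 m: −αΔT+βΔS = −(2.1 × 10⁻⁴)(-11.3)+(7.8 × 10⁻⁴)(-0.44) = 2.0 × 10⁻³ → stable
  61–71 m: −αΔT+βΔS = −(2.1 × 10⁻⁴)(-1.1)+(7.8 × 10⁻⁴)(+1.42) = 1.3 × 10⁻³ → stable
  71–125 m: −αΔT+βΔS = −(2.1 × 10⁻⁴)(+2.1)+(7.8 × 10⁻⁴)(-0.72) = -1.0 × 10⁻³ → UNSTABLE
  125–174 m: −αΔT+βΔS = −(2.1 × 10⁻⁴)(-1.4)+(7.8 × 10⁻⁴)(+0.96) = 1.0 × 10⁻³ → stable
The 71–125 m interval has Δρ < 0: lighter water underlies denser water.

71–125 m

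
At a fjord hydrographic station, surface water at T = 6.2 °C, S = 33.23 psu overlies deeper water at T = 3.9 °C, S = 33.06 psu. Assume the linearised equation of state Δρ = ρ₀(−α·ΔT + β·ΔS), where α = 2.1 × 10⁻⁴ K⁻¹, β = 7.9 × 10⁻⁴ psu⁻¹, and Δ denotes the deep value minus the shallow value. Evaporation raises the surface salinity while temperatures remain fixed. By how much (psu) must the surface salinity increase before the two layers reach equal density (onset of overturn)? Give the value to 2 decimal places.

Neutral buoyancy requires −α(T_deep − T_surf) + β(S_deep − S_surf′) = 0.
S_surf′ = S_deep − (α/β)·ΔT = 33.06 − (2.1 × 10⁻⁴/7.9 × 10⁻⁴)·(-2.3) = 33.6714 psu.
Increase required: 33.6714 − 33.23 = 0.4414 psu.

0.44 psu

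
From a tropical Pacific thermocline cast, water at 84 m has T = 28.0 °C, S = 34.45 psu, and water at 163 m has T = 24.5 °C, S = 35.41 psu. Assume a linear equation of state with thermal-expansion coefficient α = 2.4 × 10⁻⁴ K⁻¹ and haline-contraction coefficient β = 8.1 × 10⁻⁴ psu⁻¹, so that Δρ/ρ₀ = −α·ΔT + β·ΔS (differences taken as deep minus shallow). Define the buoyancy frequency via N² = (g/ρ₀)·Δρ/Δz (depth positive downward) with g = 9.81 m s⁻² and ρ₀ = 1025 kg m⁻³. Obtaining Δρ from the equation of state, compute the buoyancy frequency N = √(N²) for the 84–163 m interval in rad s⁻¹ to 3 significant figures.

0.0142 rad s⁻¹

ΔT = -3.5 K, ΔS = +0.96 psu (deep − shallow).
Δρ/ρ₀ = −αΔT + βΔS = 8.40 × 10⁻⁴ + 7.776 × 10⁻⁴ = 1.6176 × 10⁻³, so Δρ ≈ 1.658 kg m⁻³.
N² = (g/ρ₀)·Δρ/Δz = g·(Δρ/ρ₀)/Δz = 9.81 × 1.6176 × 10⁻³ / 79 = 2.0087 × 10⁻⁴ s⁻².
N = √(2.0087 × 10⁻⁴) = 0.014173 rad s⁻¹ ≈ 0.0142 rad s⁻¹.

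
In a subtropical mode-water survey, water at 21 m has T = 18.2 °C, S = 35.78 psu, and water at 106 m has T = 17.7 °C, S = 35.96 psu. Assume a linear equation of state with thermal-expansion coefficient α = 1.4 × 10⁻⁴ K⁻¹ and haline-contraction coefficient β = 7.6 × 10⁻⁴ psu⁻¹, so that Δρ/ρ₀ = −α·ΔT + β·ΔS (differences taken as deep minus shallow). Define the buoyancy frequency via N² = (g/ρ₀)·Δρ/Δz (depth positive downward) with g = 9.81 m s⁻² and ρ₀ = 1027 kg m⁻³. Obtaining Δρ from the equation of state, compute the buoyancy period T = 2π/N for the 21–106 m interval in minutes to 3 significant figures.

ΔT = -0.5 K, ΔS = +0.18 psu (deep − shallow).
Δρ/ρ₀ = −αΔT + βΔS = 7.00 × 10⁻⁵ + 1.368 × 10⁻⁴ = 2.068 × 10⁻⁴, so Δρ ≈ 0.2124 kg m⁻³.
N² = (g/ρ₀)·Δρ/Δz = g·(Δρ/ρ₀)/Δz = 9.81 × 2.068 × 10⁻⁴ / 85 = 2.3867 × 10⁻⁵ s⁻².
N = √(2.3867 × 10⁻⁵) = 4.8854 × 10⁻³ rad s⁻¹ → T = 2π/N = 1.2861 × 10³ s = 21.435 min ≈ 21.4 min.

21.4 min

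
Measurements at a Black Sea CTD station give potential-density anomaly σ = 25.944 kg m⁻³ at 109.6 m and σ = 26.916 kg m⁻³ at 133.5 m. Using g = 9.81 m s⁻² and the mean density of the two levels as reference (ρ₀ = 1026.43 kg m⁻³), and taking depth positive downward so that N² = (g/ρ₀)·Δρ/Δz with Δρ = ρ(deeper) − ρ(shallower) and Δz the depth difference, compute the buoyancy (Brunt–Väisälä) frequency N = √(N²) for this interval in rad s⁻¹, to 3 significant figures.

0.0197 rad s⁻¹

Δρ = 1026.916 − 1025.944 = 0.972 kg m⁻³ over Δz = 133.5 − 109.6 = 23.9 m.
N² = (9.81/1026.43) × (0.972/23.9) = 3.8869 × 10⁻⁴ s⁻².
N = √(3.8869 × 10⁻⁴) = 0.019715 rad s⁻¹ ≈ 0.0197 rad s⁻¹.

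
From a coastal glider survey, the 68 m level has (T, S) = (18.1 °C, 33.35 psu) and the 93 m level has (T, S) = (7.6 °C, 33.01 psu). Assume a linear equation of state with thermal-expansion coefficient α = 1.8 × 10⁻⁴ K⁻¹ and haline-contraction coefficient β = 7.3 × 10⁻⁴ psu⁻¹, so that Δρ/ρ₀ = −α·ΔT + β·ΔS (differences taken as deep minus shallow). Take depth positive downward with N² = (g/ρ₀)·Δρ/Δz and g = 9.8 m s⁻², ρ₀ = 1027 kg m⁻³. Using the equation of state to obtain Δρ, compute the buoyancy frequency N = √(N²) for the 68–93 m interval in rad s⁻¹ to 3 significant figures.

0.0254 rad s⁻¹

ΔT = -10.5 K, ΔS = -0.34 psu (deep − shallow).
Δρ/ρ₀ = −αΔT + βΔS = 1.89 × 10⁻³ − 2.482 × 10⁻⁴ = 1.6418 × 10⁻³, so Δρ ≈ 1.686 kg m⁻³.
N² = (g/ρ₀)·Δρ/Δz = g·(Δρ/ρ₀)/Δz = 9.8 × 1.6418 × 10⁻³ / 25 = 6.4359 × 10⁻⁴ s⁻².
N = √(6.4359 × 10⁻⁴) = 0.025369 rad s⁻¹ ≈ 0.0254 rad s⁻¹.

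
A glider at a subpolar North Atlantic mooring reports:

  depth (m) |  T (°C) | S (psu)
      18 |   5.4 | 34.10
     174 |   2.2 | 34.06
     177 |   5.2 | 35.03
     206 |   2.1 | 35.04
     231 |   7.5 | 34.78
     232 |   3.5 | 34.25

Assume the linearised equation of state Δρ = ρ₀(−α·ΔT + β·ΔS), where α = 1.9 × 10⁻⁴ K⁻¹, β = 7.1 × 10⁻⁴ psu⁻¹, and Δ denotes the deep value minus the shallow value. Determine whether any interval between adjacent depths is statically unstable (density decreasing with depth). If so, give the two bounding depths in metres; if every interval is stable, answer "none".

Evaluate Δρ/ρ₀ = −αΔT + βΔS across each adjacent pair:
  18–174 m: −αΔT+βΔS = −(1.9 × 10⁻⁴)(-3.2)+(7.1 × 10⁻⁴)(-0.04) = 5.8 × 10⁻⁴ → stable
  174–177 m: −αΔT+βΔS = −(1.9 × 10⁻⁴)(+3.0)+(7.1 × 10⁻⁴)(+0.97) = 1.2 × 10⁻⁴ → stable
  177–206 m: −αΔT+βΔS = −(1.9 × 10⁻⁴)(-3.1)+(7.1 × 10⁻⁴)(+0.01) = 6.0 × 10⁻⁴ → stable
  206–231 m: −αΔT+βΔS = −(1.9 × 10⁻⁴)(+5.4)+(7.1 × 10⁻⁴)(-0.26) = -1.2 × 10⁻³ → UNSTABLE
  231–232 m: −αΔT+βΔS = −(1.9 × 10⁻⁴)(-4.0)+(7.1 × 10⁻⁴)(-0.53) = 3.8 × 10⁻⁴ → stable
The 206–231 m interval has Δρ < 0: lighter water underlies denser water.

206–231 m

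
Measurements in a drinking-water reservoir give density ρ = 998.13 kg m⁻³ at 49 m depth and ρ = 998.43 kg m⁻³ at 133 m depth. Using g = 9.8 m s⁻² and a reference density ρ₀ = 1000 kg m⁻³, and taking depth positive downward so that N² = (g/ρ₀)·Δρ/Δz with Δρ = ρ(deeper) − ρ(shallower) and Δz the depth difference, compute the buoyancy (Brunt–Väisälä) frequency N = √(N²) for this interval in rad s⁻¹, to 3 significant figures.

5.92 × 10⁻³ rad s⁻¹

Δρ = 998.43 − 998.13 = 0.30 kg m⁻³ over Δz = 133 − 49 = 84 m.
N² = (9.8/1000) × (0.30/84) = 3.5000 × 10⁻⁵ s⁻².
N = √(3.5000 × 10⁻⁵) = 5.9161 × 10⁻³ rad s⁻¹ ≈ 5.92 × 10⁻³ rad s⁻¹.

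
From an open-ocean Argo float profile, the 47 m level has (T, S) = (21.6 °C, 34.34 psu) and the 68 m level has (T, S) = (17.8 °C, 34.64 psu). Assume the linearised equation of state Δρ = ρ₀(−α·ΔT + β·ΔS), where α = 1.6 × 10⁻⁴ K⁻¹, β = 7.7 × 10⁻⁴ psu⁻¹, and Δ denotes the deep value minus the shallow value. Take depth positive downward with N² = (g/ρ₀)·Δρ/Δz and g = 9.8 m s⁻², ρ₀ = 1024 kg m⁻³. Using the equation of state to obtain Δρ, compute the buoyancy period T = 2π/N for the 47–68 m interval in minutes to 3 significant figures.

5.29 min

ΔT = -3.8 K, ΔS = +0.30 psu (deep − shallow).
Δρ/ρ₀ = −αΔT + βΔS = 6.08 × 10⁻⁴ + 2.31 × 10⁻⁴ = 8.39 × 10⁻⁴, so Δρ ≈ 0.8591 kg m⁻³.
N² = (g/ρ₀)·Δρ/Δz = g·(Δρ/ρ₀)/Δz = 9.8 × 8.39 × 10⁻⁴ / 21 = 3.9153 × 10⁻⁴ s⁻².
N = √(3.9153 × 10⁻⁴) = 0.019787 rad s⁻¹ → T = 2π/N = 317.54 s = 5.2923 min ≈ 5.29 min.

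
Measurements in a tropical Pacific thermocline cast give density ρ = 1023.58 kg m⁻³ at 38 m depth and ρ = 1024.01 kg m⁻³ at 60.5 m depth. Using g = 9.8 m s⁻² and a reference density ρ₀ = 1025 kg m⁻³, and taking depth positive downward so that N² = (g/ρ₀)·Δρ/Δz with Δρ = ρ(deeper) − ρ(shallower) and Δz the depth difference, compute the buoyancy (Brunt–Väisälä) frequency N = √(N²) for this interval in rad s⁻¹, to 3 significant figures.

Δρ = 1024.01 − 1023.58 = 0.43 kg m⁻³ over Δz = 60.5 − 38 = 22.5 m.
N² = (9.8/1025) × (0.43/22.5) = 1.8272 × 10⁻⁴ s⁻².
N = √(1.8272 × 10⁻⁴) = 0.013517 rad s⁻¹ ≈ 0.0135 rad s⁻¹.

0.0135 rad s⁻¹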